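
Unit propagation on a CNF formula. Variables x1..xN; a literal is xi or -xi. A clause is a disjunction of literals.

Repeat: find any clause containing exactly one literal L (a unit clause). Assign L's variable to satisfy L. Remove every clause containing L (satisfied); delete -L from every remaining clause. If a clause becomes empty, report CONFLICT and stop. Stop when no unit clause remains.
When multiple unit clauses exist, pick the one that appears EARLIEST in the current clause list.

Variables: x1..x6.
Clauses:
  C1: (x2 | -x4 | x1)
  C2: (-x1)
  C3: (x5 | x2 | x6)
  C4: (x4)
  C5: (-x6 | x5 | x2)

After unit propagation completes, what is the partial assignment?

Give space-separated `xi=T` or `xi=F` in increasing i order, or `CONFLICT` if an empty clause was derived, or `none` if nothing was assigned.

Answer: x1=F x2=T x4=T

Derivation:
unit clause [-1] forces x1=F; simplify:
  drop 1 from [2, -4, 1] -> [2, -4]
  satisfied 1 clause(s); 4 remain; assigned so far: [1]
unit clause [4] forces x4=T; simplify:
  drop -4 from [2, -4] -> [2]
  satisfied 1 clause(s); 3 remain; assigned so far: [1, 4]
unit clause [2] forces x2=T; simplify:
  satisfied 3 clause(s); 0 remain; assigned so far: [1, 2, 4]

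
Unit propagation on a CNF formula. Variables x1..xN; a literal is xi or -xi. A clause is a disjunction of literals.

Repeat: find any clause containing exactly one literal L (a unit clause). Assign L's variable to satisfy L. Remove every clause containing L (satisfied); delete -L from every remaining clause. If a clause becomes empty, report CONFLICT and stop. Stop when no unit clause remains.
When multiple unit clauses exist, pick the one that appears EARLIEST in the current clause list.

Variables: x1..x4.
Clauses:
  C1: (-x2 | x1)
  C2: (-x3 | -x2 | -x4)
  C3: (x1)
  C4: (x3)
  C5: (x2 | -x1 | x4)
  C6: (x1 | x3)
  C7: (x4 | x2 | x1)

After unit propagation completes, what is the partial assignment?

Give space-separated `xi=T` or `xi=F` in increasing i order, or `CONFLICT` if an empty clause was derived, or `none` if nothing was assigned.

unit clause [1] forces x1=T; simplify:
  drop -1 from [2, -1, 4] -> [2, 4]
  satisfied 4 clause(s); 3 remain; assigned so far: [1]
unit clause [3] forces x3=T; simplify:
  drop -3 from [-3, -2, -4] -> [-2, -4]
  satisfied 1 clause(s); 2 remain; assigned so far: [1, 3]

Answer: x1=T x3=T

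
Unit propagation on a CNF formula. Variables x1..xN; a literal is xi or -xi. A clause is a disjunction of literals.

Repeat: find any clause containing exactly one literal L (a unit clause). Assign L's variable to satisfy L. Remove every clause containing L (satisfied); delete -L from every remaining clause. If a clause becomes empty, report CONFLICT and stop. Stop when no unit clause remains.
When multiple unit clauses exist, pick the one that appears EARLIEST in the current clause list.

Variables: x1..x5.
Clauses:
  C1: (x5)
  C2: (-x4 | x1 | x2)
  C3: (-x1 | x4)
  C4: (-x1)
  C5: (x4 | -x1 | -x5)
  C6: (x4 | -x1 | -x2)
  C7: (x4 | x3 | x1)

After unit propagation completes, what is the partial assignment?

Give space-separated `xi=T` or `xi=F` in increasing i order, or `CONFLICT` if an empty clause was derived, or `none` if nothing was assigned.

unit clause [5] forces x5=T; simplify:
  drop -5 from [4, -1, -5] -> [4, -1]
  satisfied 1 clause(s); 6 remain; assigned so far: [5]
unit clause [-1] forces x1=F; simplify:
  drop 1 from [-4, 1, 2] -> [-4, 2]
  drop 1 from [4, 3, 1] -> [4, 3]
  satisfied 4 clause(s); 2 remain; assigned so far: [1, 5]

Answer: x1=F x5=T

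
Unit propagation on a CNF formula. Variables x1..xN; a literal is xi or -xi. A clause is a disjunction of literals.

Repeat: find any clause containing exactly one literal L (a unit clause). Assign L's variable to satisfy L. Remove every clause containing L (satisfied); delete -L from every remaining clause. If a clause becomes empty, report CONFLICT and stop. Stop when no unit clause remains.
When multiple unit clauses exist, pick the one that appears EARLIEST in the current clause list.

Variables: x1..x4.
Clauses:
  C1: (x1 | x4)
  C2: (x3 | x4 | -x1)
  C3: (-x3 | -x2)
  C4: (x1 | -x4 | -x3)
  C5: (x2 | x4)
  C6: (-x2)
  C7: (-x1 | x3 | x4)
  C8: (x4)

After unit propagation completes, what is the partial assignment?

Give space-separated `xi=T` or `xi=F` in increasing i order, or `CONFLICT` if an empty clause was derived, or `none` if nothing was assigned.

Answer: x2=F x4=T

Derivation:
unit clause [-2] forces x2=F; simplify:
  drop 2 from [2, 4] -> [4]
  satisfied 2 clause(s); 6 remain; assigned so far: [2]
unit clause [4] forces x4=T; simplify:
  drop -4 from [1, -4, -3] -> [1, -3]
  satisfied 5 clause(s); 1 remain; assigned so far: [2, 4]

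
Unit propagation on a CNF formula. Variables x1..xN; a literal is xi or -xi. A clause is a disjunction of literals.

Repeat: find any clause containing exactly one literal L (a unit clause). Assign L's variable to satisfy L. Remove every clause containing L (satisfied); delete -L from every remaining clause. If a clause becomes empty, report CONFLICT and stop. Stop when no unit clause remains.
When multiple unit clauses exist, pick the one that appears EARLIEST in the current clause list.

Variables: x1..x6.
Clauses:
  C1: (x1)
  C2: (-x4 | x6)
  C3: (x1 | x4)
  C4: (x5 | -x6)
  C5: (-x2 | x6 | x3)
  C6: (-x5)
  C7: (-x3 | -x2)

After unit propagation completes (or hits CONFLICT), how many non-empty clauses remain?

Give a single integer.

Answer: 2

Derivation:
unit clause [1] forces x1=T; simplify:
  satisfied 2 clause(s); 5 remain; assigned so far: [1]
unit clause [-5] forces x5=F; simplify:
  drop 5 from [5, -6] -> [-6]
  satisfied 1 clause(s); 4 remain; assigned so far: [1, 5]
unit clause [-6] forces x6=F; simplify:
  drop 6 from [-4, 6] -> [-4]
  drop 6 from [-2, 6, 3] -> [-2, 3]
  satisfied 1 clause(s); 3 remain; assigned so far: [1, 5, 6]
unit clause [-4] forces x4=F; simplify:
  satisfied 1 clause(s); 2 remain; assigned so far: [1, 4, 5, 6]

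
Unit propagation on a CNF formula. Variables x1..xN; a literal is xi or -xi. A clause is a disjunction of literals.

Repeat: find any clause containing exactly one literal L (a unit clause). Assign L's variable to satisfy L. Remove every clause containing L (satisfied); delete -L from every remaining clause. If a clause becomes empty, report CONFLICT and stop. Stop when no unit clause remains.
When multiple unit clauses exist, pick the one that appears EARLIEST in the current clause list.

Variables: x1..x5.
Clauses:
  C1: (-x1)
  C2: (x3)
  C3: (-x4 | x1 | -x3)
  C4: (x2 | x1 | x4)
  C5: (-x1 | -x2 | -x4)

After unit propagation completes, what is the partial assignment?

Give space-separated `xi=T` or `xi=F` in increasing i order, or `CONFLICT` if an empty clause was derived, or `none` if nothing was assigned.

unit clause [-1] forces x1=F; simplify:
  drop 1 from [-4, 1, -3] -> [-4, -3]
  drop 1 from [2, 1, 4] -> [2, 4]
  satisfied 2 clause(s); 3 remain; assigned so far: [1]
unit clause [3] forces x3=T; simplify:
  drop -3 from [-4, -3] -> [-4]
  satisfied 1 clause(s); 2 remain; assigned so far: [1, 3]
unit clause [-4] forces x4=F; simplify:
  drop 4 from [2, 4] -> [2]
  satisfied 1 clause(s); 1 remain; assigned so far: [1, 3, 4]
unit clause [2] forces x2=T; simplify:
  satisfied 1 clause(s); 0 remain; assigned so far: [1, 2, 3, 4]

Answer: x1=F x2=T x3=T x4=F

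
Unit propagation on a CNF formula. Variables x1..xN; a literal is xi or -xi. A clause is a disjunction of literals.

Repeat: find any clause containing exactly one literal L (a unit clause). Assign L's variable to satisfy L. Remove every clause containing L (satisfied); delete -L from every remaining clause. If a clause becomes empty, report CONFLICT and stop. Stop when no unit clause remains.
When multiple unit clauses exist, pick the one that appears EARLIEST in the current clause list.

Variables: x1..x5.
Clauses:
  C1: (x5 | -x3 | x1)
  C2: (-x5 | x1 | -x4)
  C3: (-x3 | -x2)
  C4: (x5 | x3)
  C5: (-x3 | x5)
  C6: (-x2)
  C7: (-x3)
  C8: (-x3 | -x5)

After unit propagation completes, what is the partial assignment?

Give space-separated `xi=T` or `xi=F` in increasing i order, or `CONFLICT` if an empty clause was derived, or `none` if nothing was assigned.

Answer: x2=F x3=F x5=T

Derivation:
unit clause [-2] forces x2=F; simplify:
  satisfied 2 clause(s); 6 remain; assigned so far: [2]
unit clause [-3] forces x3=F; simplify:
  drop 3 from [5, 3] -> [5]
  satisfied 4 clause(s); 2 remain; assigned so far: [2, 3]
unit clause [5] forces x5=T; simplify:
  drop -5 from [-5, 1, -4] -> [1, -4]
  satisfied 1 clause(s); 1 remain; assigned so far: [2, 3, 5]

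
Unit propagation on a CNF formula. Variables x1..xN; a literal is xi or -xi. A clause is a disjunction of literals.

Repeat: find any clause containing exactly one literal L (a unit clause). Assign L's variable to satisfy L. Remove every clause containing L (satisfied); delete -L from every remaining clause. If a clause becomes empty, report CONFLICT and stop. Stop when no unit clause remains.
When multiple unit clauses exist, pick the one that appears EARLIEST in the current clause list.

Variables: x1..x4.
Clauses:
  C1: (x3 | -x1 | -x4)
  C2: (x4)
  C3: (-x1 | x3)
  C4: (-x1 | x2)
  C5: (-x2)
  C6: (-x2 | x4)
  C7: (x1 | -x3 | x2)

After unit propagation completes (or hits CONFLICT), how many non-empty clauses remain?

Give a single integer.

unit clause [4] forces x4=T; simplify:
  drop -4 from [3, -1, -4] -> [3, -1]
  satisfied 2 clause(s); 5 remain; assigned so far: [4]
unit clause [-2] forces x2=F; simplify:
  drop 2 from [-1, 2] -> [-1]
  drop 2 from [1, -3, 2] -> [1, -3]
  satisfied 1 clause(s); 4 remain; assigned so far: [2, 4]
unit clause [-1] forces x1=F; simplify:
  drop 1 from [1, -3] -> [-3]
  satisfied 3 clause(s); 1 remain; assigned so far: [1, 2, 4]
unit clause [-3] forces x3=F; simplify:
  satisfied 1 clause(s); 0 remain; assigned so far: [1, 2, 3, 4]

Answer: 0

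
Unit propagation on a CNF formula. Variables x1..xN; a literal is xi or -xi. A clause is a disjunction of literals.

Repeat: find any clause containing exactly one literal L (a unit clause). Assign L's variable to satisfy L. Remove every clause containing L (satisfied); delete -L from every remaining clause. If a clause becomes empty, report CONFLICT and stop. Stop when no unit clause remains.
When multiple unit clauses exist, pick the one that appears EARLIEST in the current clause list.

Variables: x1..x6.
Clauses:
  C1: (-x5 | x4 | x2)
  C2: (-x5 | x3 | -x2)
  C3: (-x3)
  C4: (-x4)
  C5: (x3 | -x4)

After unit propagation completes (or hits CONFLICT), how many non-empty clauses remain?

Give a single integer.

unit clause [-3] forces x3=F; simplify:
  drop 3 from [-5, 3, -2] -> [-5, -2]
  drop 3 from [3, -4] -> [-4]
  satisfied 1 clause(s); 4 remain; assigned so far: [3]
unit clause [-4] forces x4=F; simplify:
  drop 4 from [-5, 4, 2] -> [-5, 2]
  satisfied 2 clause(s); 2 remain; assigned so far: [3, 4]

Answer: 2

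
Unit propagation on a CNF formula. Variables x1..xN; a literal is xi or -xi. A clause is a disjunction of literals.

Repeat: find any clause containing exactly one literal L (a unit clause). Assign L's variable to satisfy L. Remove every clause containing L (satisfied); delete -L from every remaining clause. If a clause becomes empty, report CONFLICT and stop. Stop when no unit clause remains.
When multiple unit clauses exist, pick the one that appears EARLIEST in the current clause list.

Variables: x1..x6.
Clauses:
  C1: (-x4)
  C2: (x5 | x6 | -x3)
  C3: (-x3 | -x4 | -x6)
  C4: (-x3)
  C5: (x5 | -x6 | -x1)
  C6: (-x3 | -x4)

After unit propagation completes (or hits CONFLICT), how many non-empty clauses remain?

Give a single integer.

unit clause [-4] forces x4=F; simplify:
  satisfied 3 clause(s); 3 remain; assigned so far: [4]
unit clause [-3] forces x3=F; simplify:
  satisfied 2 clause(s); 1 remain; assigned so far: [3, 4]

Answer: 1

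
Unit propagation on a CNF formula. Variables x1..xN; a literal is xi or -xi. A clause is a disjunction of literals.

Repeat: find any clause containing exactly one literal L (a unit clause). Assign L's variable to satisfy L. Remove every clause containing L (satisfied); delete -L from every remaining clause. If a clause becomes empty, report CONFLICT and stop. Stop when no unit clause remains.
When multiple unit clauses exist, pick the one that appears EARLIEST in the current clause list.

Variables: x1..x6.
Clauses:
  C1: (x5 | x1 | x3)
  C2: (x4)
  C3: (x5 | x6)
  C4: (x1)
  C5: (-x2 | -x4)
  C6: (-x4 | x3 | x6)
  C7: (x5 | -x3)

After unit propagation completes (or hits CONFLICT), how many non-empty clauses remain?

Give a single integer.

unit clause [4] forces x4=T; simplify:
  drop -4 from [-2, -4] -> [-2]
  drop -4 from [-4, 3, 6] -> [3, 6]
  satisfied 1 clause(s); 6 remain; assigned so far: [4]
unit clause [1] forces x1=T; simplify:
  satisfied 2 clause(s); 4 remain; assigned so far: [1, 4]
unit clause [-2] forces x2=F; simplify:
  satisfied 1 clause(s); 3 remain; assigned so far: [1, 2, 4]

Answer: 3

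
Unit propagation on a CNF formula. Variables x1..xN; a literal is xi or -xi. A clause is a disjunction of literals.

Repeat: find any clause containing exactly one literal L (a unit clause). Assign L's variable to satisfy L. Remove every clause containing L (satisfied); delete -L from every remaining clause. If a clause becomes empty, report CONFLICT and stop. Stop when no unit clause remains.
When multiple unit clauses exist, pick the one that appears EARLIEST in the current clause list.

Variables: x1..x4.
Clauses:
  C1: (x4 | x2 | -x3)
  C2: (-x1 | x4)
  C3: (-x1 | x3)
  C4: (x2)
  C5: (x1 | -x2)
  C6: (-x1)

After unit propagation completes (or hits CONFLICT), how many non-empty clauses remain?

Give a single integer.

unit clause [2] forces x2=T; simplify:
  drop -2 from [1, -2] -> [1]
  satisfied 2 clause(s); 4 remain; assigned so far: [2]
unit clause [1] forces x1=T; simplify:
  drop -1 from [-1, 4] -> [4]
  drop -1 from [-1, 3] -> [3]
  drop -1 from [-1] -> [] (empty!)
  satisfied 1 clause(s); 3 remain; assigned so far: [1, 2]
CONFLICT (empty clause)

Answer: 2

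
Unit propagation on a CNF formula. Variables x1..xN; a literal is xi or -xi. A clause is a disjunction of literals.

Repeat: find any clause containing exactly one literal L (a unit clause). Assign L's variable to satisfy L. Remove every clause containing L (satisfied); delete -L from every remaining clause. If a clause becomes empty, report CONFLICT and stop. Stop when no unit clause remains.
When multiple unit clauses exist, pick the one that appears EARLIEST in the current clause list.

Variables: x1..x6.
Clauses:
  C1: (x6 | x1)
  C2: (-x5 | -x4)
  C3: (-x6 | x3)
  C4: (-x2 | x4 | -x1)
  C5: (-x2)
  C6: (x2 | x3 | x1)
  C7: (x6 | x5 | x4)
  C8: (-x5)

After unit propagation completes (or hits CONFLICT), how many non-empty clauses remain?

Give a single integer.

unit clause [-2] forces x2=F; simplify:
  drop 2 from [2, 3, 1] -> [3, 1]
  satisfied 2 clause(s); 6 remain; assigned so far: [2]
unit clause [-5] forces x5=F; simplify:
  drop 5 from [6, 5, 4] -> [6, 4]
  satisfied 2 clause(s); 4 remain; assigned so far: [2, 5]

Answer: 4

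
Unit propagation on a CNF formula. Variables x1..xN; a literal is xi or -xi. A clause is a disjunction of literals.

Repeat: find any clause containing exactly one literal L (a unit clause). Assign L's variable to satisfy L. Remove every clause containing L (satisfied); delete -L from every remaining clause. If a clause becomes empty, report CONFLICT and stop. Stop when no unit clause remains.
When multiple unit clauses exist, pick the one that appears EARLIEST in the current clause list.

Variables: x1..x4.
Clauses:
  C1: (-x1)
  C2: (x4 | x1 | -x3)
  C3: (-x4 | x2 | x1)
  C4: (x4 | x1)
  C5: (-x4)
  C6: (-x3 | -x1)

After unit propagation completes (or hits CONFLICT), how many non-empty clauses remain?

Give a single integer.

unit clause [-1] forces x1=F; simplify:
  drop 1 from [4, 1, -3] -> [4, -3]
  drop 1 from [-4, 2, 1] -> [-4, 2]
  drop 1 from [4, 1] -> [4]
  satisfied 2 clause(s); 4 remain; assigned so far: [1]
unit clause [4] forces x4=T; simplify:
  drop -4 from [-4, 2] -> [2]
  drop -4 from [-4] -> [] (empty!)
  satisfied 2 clause(s); 2 remain; assigned so far: [1, 4]
CONFLICT (empty clause)

Answer: 1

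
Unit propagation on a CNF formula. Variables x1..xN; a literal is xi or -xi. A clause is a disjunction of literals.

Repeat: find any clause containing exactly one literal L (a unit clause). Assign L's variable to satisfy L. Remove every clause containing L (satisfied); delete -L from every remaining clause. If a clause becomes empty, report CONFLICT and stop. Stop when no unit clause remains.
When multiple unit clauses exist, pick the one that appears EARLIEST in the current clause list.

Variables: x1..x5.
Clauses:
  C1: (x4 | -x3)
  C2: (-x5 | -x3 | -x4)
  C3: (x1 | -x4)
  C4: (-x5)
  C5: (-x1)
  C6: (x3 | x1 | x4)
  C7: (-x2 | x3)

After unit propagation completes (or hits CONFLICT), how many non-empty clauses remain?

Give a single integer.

unit clause [-5] forces x5=F; simplify:
  satisfied 2 clause(s); 5 remain; assigned so far: [5]
unit clause [-1] forces x1=F; simplify:
  drop 1 from [1, -4] -> [-4]
  drop 1 from [3, 1, 4] -> [3, 4]
  satisfied 1 clause(s); 4 remain; assigned so far: [1, 5]
unit clause [-4] forces x4=F; simplify:
  drop 4 from [4, -3] -> [-3]
  drop 4 from [3, 4] -> [3]
  satisfied 1 clause(s); 3 remain; assigned so far: [1, 4, 5]
unit clause [-3] forces x3=F; simplify:
  drop 3 from [3] -> [] (empty!)
  drop 3 from [-2, 3] -> [-2]
  satisfied 1 clause(s); 2 remain; assigned so far: [1, 3, 4, 5]
CONFLICT (empty clause)

Answer: 1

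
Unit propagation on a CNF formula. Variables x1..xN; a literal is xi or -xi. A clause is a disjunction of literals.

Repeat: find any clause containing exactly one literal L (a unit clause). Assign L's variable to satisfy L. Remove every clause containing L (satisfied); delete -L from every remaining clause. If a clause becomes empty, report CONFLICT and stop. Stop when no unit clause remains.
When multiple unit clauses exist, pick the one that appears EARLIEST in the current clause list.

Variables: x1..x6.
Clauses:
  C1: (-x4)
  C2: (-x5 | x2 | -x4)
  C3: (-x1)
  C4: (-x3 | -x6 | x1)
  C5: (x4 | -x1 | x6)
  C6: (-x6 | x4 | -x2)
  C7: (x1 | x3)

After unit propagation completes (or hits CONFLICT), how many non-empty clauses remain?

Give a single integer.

Answer: 0

Derivation:
unit clause [-4] forces x4=F; simplify:
  drop 4 from [4, -1, 6] -> [-1, 6]
  drop 4 from [-6, 4, -2] -> [-6, -2]
  satisfied 2 clause(s); 5 remain; assigned so far: [4]
unit clause [-1] forces x1=F; simplify:
  drop 1 from [-3, -6, 1] -> [-3, -6]
  drop 1 from [1, 3] -> [3]
  satisfied 2 clause(s); 3 remain; assigned so far: [1, 4]
unit clause [3] forces x3=T; simplify:
  drop -3 from [-3, -6] -> [-6]
  satisfied 1 clause(s); 2 remain; assigned so far: [1, 3, 4]
unit clause [-6] forces x6=F; simplify:
  satisfied 2 clause(s); 0 remain; assigned so far: [1, 3, 4, 6]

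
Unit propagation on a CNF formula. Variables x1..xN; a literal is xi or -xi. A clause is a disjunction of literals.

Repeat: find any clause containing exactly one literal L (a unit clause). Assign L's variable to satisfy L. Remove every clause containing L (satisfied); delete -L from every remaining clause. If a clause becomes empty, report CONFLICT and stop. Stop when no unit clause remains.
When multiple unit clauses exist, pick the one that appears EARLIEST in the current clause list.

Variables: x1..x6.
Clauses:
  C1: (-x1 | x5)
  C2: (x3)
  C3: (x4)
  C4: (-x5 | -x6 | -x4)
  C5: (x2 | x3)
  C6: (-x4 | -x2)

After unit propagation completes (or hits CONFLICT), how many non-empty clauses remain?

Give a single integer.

Answer: 2

Derivation:
unit clause [3] forces x3=T; simplify:
  satisfied 2 clause(s); 4 remain; assigned so far: [3]
unit clause [4] forces x4=T; simplify:
  drop -4 from [-5, -6, -4] -> [-5, -6]
  drop -4 from [-4, -2] -> [-2]
  satisfied 1 clause(s); 3 remain; assigned so far: [3, 4]
unit clause [-2] forces x2=F; simplify:
  satisfied 1 clause(s); 2 remain; assigned so far: [2, 3, 4]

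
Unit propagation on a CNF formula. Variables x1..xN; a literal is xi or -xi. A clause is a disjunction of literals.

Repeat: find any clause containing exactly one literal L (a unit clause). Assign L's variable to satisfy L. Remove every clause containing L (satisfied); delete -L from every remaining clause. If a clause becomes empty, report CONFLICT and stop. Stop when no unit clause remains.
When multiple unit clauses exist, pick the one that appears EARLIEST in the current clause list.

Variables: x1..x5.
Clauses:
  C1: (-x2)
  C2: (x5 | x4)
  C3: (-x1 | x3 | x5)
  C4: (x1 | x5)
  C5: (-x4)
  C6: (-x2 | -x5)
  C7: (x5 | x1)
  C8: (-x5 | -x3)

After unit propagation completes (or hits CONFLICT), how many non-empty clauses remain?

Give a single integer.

Answer: 0

Derivation:
unit clause [-2] forces x2=F; simplify:
  satisfied 2 clause(s); 6 remain; assigned so far: [2]
unit clause [-4] forces x4=F; simplify:
  drop 4 from [5, 4] -> [5]
  satisfied 1 clause(s); 5 remain; assigned so far: [2, 4]
unit clause [5] forces x5=T; simplify:
  drop -5 from [-5, -3] -> [-3]
  satisfied 4 clause(s); 1 remain; assigned so far: [2, 4, 5]
unit clause [-3] forces x3=F; simplify:
  satisfied 1 clause(s); 0 remain; assigned so far: [2, 3, 4, 5]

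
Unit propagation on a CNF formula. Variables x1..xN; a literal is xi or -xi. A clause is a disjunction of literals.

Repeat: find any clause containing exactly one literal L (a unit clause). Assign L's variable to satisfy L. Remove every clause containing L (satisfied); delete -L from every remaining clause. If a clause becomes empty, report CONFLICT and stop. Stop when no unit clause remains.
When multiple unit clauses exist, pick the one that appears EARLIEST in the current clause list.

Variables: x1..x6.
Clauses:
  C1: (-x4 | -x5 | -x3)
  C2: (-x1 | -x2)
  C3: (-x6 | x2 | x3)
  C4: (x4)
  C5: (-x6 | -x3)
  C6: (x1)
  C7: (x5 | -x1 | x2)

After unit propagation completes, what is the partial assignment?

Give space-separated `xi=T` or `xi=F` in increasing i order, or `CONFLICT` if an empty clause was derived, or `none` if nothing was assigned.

unit clause [4] forces x4=T; simplify:
  drop -4 from [-4, -5, -3] -> [-5, -3]
  satisfied 1 clause(s); 6 remain; assigned so far: [4]
unit clause [1] forces x1=T; simplify:
  drop -1 from [-1, -2] -> [-2]
  drop -1 from [5, -1, 2] -> [5, 2]
  satisfied 1 clause(s); 5 remain; assigned so far: [1, 4]
unit clause [-2] forces x2=F; simplify:
  drop 2 from [-6, 2, 3] -> [-6, 3]
  drop 2 from [5, 2] -> [5]
  satisfied 1 clause(s); 4 remain; assigned so far: [1, 2, 4]
unit clause [5] forces x5=T; simplify:
  drop -5 from [-5, -3] -> [-3]
  satisfied 1 clause(s); 3 remain; assigned so far: [1, 2, 4, 5]
unit clause [-3] forces x3=F; simplify:
  drop 3 from [-6, 3] -> [-6]
  satisfied 2 clause(s); 1 remain; assigned so far: [1, 2, 3, 4, 5]
unit clause [-6] forces x6=F; simplify:
  satisfied 1 clause(s); 0 remain; assigned so far: [1, 2, 3, 4, 5, 6]

Answer: x1=T x2=F x3=F x4=T x5=T x6=F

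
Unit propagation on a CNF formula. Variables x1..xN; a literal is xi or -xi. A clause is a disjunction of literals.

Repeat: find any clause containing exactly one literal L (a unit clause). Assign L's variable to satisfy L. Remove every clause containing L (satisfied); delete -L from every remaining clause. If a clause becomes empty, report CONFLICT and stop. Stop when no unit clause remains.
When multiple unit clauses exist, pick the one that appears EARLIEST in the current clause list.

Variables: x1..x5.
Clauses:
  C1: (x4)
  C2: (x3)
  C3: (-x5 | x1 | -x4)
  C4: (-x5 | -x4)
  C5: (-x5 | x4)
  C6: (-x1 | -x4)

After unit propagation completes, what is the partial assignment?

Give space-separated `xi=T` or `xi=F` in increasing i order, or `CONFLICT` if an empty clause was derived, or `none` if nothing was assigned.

unit clause [4] forces x4=T; simplify:
  drop -4 from [-5, 1, -4] -> [-5, 1]
  drop -4 from [-5, -4] -> [-5]
  drop -4 from [-1, -4] -> [-1]
  satisfied 2 clause(s); 4 remain; assigned so far: [4]
unit clause [3] forces x3=T; simplify:
  satisfied 1 clause(s); 3 remain; assigned so far: [3, 4]
unit clause [-5] forces x5=F; simplify:
  satisfied 2 clause(s); 1 remain; assigned so far: [3, 4, 5]
unit clause [-1] forces x1=F; simplify:
  satisfied 1 clause(s); 0 remain; assigned so far: [1, 3, 4, 5]

Answer: x1=F x3=T x4=T x5=F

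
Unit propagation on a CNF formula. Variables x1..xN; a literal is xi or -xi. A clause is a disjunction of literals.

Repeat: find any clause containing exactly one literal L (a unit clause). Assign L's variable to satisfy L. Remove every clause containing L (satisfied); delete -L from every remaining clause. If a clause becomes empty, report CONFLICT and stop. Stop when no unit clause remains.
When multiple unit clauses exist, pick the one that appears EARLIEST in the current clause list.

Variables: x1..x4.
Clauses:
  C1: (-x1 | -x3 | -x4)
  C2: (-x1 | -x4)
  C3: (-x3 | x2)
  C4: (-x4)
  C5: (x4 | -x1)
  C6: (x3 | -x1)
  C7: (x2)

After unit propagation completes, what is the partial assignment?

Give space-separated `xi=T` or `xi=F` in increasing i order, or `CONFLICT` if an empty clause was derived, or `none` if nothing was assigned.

Answer: x1=F x2=T x4=F

Derivation:
unit clause [-4] forces x4=F; simplify:
  drop 4 from [4, -1] -> [-1]
  satisfied 3 clause(s); 4 remain; assigned so far: [4]
unit clause [-1] forces x1=F; simplify:
  satisfied 2 clause(s); 2 remain; assigned so far: [1, 4]
unit clause [2] forces x2=T; simplify:
  satisfied 2 clause(s); 0 remain; assigned so far: [1, 2, 4]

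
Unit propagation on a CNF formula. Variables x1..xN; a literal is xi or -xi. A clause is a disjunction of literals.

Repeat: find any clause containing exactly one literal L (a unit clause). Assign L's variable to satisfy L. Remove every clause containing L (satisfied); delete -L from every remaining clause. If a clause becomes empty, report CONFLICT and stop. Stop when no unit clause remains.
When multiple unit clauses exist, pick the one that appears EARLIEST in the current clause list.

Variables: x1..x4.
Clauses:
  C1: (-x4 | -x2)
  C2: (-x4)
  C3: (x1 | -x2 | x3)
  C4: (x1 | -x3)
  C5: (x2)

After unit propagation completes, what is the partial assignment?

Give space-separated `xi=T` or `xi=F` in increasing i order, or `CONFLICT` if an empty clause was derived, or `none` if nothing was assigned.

unit clause [-4] forces x4=F; simplify:
  satisfied 2 clause(s); 3 remain; assigned so far: [4]
unit clause [2] forces x2=T; simplify:
  drop -2 from [1, -2, 3] -> [1, 3]
  satisfied 1 clause(s); 2 remain; assigned so far: [2, 4]

Answer: x2=T x4=F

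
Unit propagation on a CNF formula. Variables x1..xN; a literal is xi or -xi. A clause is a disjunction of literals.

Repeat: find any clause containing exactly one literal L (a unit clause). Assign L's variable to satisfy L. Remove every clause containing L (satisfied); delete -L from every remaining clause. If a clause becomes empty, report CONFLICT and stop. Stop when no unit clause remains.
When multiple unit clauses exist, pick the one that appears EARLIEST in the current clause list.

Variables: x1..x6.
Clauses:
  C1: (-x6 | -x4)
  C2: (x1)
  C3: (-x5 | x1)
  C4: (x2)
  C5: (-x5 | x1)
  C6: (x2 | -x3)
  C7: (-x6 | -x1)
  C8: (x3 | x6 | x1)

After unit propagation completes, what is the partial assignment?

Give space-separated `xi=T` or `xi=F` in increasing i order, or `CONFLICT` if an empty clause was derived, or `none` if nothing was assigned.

unit clause [1] forces x1=T; simplify:
  drop -1 from [-6, -1] -> [-6]
  satisfied 4 clause(s); 4 remain; assigned so far: [1]
unit clause [2] forces x2=T; simplify:
  satisfied 2 clause(s); 2 remain; assigned so far: [1, 2]
unit clause [-6] forces x6=F; simplify:
  satisfied 2 clause(s); 0 remain; assigned so far: [1, 2, 6]

Answer: x1=T x2=T x6=F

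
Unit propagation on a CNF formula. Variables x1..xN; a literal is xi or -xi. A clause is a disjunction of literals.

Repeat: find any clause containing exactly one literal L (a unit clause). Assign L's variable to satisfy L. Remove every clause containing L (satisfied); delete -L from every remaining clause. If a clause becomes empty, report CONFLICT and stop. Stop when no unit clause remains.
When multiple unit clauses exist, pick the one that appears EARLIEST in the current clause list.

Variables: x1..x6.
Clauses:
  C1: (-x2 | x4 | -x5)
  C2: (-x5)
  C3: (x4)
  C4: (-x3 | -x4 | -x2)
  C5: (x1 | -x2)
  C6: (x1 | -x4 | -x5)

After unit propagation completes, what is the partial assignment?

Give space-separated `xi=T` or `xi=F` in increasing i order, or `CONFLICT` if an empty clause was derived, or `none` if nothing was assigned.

unit clause [-5] forces x5=F; simplify:
  satisfied 3 clause(s); 3 remain; assigned so far: [5]
unit clause [4] forces x4=T; simplify:
  drop -4 from [-3, -4, -2] -> [-3, -2]
  satisfied 1 clause(s); 2 remain; assigned so far: [4, 5]

Answer: x4=T x5=F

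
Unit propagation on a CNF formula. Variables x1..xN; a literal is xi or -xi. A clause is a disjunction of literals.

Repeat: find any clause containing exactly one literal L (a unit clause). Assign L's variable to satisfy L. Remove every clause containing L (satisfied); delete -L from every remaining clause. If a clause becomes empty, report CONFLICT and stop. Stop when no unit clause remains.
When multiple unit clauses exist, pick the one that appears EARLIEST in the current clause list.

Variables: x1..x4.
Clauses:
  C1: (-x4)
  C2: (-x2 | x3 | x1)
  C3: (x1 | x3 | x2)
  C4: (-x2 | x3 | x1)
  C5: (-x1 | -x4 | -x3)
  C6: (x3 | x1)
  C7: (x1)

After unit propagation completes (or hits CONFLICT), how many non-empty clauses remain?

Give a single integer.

unit clause [-4] forces x4=F; simplify:
  satisfied 2 clause(s); 5 remain; assigned so far: [4]
unit clause [1] forces x1=T; simplify:
  satisfied 5 clause(s); 0 remain; assigned so far: [1, 4]

Answer: 0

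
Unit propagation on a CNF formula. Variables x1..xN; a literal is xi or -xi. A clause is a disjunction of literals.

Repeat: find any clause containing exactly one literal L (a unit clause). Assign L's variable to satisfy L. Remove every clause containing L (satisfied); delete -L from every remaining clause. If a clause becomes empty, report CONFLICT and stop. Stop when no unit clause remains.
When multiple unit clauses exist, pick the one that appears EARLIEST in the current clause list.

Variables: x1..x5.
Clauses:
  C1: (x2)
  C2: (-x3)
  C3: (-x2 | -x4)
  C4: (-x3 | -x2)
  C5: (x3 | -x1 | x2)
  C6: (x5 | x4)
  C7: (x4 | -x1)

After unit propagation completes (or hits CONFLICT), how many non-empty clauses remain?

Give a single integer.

unit clause [2] forces x2=T; simplify:
  drop -2 from [-2, -4] -> [-4]
  drop -2 from [-3, -2] -> [-3]
  satisfied 2 clause(s); 5 remain; assigned so far: [2]
unit clause [-3] forces x3=F; simplify:
  satisfied 2 clause(s); 3 remain; assigned so far: [2, 3]
unit clause [-4] forces x4=F; simplify:
  drop 4 from [5, 4] -> [5]
  drop 4 from [4, -1] -> [-1]
  satisfied 1 clause(s); 2 remain; assigned so far: [2, 3, 4]
unit clause [5] forces x5=T; simplify:
  satisfied 1 clause(s); 1 remain; assigned so far: [2, 3, 4, 5]
unit clause [-1] forces x1=F; simplify:
  satisfied 1 clause(s); 0 remain; assigned so far: [1, 2, 3, 4, 5]

Answer: 0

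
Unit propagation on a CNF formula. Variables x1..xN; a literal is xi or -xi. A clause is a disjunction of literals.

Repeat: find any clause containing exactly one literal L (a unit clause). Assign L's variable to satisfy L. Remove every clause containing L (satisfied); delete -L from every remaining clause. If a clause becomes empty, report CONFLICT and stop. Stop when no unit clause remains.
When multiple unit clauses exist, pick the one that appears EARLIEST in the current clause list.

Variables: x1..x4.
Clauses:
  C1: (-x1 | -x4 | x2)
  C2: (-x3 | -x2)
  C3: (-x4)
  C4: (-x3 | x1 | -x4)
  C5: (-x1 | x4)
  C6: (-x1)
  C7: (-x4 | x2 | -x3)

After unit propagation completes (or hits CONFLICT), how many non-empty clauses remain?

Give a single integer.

unit clause [-4] forces x4=F; simplify:
  drop 4 from [-1, 4] -> [-1]
  satisfied 4 clause(s); 3 remain; assigned so far: [4]
unit clause [-1] forces x1=F; simplify:
  satisfied 2 clause(s); 1 remain; assigned so far: [1, 4]

Answer: 1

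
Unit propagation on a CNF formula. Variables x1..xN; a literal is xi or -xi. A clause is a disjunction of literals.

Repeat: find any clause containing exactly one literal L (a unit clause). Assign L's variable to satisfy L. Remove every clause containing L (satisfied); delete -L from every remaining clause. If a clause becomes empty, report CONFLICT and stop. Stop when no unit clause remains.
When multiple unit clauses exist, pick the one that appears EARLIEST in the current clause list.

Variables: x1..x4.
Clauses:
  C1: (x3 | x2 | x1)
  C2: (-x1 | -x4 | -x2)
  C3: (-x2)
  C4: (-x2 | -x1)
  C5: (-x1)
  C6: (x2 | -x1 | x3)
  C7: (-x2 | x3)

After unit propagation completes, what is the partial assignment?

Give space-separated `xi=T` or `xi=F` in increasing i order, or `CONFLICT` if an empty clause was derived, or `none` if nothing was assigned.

Answer: x1=F x2=F x3=T

Derivation:
unit clause [-2] forces x2=F; simplify:
  drop 2 from [3, 2, 1] -> [3, 1]
  drop 2 from [2, -1, 3] -> [-1, 3]
  satisfied 4 clause(s); 3 remain; assigned so far: [2]
unit clause [-1] forces x1=F; simplify:
  drop 1 from [3, 1] -> [3]
  satisfied 2 clause(s); 1 remain; assigned so far: [1, 2]
unit clause [3] forces x3=T; simplify:
  satisfied 1 clause(s); 0 remain; assigned so far: [1, 2, 3]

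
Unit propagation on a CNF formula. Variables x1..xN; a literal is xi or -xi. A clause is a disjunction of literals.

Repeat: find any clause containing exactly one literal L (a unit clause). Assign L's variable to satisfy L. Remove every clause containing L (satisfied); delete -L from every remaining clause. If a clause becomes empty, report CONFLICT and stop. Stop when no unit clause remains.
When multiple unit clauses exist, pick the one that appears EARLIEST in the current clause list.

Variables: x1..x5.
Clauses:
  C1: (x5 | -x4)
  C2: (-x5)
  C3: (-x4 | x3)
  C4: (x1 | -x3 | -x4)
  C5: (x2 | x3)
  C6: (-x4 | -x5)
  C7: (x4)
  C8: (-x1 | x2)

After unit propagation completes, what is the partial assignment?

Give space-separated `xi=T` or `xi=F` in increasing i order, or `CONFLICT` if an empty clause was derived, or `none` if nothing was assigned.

Answer: CONFLICT

Derivation:
unit clause [-5] forces x5=F; simplify:
  drop 5 from [5, -4] -> [-4]
  satisfied 2 clause(s); 6 remain; assigned so far: [5]
unit clause [-4] forces x4=F; simplify:
  drop 4 from [4] -> [] (empty!)
  satisfied 3 clause(s); 3 remain; assigned so far: [4, 5]
CONFLICT (empty clause)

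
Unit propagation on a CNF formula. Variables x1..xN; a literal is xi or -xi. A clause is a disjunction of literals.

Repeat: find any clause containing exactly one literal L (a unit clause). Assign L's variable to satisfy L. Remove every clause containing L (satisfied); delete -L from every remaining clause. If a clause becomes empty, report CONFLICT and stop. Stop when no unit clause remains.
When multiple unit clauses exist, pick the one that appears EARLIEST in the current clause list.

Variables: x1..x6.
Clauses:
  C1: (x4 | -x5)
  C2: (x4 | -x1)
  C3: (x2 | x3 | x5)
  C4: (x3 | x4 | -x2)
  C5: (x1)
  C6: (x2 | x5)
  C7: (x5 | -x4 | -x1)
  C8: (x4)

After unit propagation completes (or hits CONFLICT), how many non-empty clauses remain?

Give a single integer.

unit clause [1] forces x1=T; simplify:
  drop -1 from [4, -1] -> [4]
  drop -1 from [5, -4, -1] -> [5, -4]
  satisfied 1 clause(s); 7 remain; assigned so far: [1]
unit clause [4] forces x4=T; simplify:
  drop -4 from [5, -4] -> [5]
  satisfied 4 clause(s); 3 remain; assigned so far: [1, 4]
unit clause [5] forces x5=T; simplify:
  satisfied 3 clause(s); 0 remain; assigned so far: [1, 4, 5]

Answer: 0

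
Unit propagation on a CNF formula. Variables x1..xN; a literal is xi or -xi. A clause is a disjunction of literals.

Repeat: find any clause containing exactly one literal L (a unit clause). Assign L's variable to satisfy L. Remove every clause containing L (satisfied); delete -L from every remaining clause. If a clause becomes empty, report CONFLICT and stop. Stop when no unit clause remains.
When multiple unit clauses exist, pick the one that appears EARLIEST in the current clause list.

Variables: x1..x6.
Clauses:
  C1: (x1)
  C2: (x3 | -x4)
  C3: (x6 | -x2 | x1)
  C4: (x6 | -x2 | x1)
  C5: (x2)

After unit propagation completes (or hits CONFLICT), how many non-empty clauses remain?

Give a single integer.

Answer: 1

Derivation:
unit clause [1] forces x1=T; simplify:
  satisfied 3 clause(s); 2 remain; assigned so far: [1]
unit clause [2] forces x2=T; simplify:
  satisfied 1 clause(s); 1 remain; assigned so far: [1, 2]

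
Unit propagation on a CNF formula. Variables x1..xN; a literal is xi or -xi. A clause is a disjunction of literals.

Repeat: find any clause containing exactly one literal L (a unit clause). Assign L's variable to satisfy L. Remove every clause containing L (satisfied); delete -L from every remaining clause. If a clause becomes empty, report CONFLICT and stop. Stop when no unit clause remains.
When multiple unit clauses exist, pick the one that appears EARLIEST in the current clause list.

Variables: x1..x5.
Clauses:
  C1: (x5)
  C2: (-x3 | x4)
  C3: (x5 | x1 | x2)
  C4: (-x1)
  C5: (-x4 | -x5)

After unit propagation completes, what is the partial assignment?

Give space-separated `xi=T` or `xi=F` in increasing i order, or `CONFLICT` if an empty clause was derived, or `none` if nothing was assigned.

unit clause [5] forces x5=T; simplify:
  drop -5 from [-4, -5] -> [-4]
  satisfied 2 clause(s); 3 remain; assigned so far: [5]
unit clause [-1] forces x1=F; simplify:
  satisfied 1 clause(s); 2 remain; assigned so far: [1, 5]
unit clause [-4] forces x4=F; simplify:
  drop 4 from [-3, 4] -> [-3]
  satisfied 1 clause(s); 1 remain; assigned so far: [1, 4, 5]
unit clause [-3] forces x3=F; simplify:
  satisfied 1 clause(s); 0 remain; assigned so far: [1, 3, 4, 5]

Answer: x1=F x3=F x4=F x5=T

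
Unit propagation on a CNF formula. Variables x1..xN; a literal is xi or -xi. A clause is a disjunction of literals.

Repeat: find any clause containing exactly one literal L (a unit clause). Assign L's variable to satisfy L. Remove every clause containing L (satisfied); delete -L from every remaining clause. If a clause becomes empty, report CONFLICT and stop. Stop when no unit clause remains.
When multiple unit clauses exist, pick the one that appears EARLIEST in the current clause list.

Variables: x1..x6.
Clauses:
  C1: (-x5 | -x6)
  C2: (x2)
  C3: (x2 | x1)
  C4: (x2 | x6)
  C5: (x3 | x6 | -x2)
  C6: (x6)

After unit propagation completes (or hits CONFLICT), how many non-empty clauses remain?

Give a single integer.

Answer: 0

Derivation:
unit clause [2] forces x2=T; simplify:
  drop -2 from [3, 6, -2] -> [3, 6]
  satisfied 3 clause(s); 3 remain; assigned so far: [2]
unit clause [6] forces x6=T; simplify:
  drop -6 from [-5, -6] -> [-5]
  satisfied 2 clause(s); 1 remain; assigned so far: [2, 6]
unit clause [-5] forces x5=F; simplify:
  satisfied 1 clause(s); 0 remain; assigned so far: [2, 5, 6]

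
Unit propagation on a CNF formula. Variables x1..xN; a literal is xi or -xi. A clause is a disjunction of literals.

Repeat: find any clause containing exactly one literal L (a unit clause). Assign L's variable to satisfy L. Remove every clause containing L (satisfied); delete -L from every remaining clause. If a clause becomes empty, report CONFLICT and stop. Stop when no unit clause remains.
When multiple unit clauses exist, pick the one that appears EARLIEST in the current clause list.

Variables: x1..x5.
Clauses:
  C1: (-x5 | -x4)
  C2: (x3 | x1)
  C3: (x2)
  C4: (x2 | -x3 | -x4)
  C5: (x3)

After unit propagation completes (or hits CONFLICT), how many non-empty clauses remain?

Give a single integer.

unit clause [2] forces x2=T; simplify:
  satisfied 2 clause(s); 3 remain; assigned so far: [2]
unit clause [3] forces x3=T; simplify:
  satisfied 2 clause(s); 1 remain; assigned so far: [2, 3]

Answer: 1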